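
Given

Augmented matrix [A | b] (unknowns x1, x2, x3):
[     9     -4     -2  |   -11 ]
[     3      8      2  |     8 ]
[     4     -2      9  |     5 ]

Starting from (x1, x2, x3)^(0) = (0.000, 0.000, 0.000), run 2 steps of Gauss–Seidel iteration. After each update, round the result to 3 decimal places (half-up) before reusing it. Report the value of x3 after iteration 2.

Iteration 1:
  x1 = (-11 - (-4)·0.000 - (-2)·0.000) / (9) = -1.222
  x2 = (8 - (3)·-1.222 - (2)·0.000) / (8) = 1.458
  x3 = (5 - (4)·-1.222 - (-2)·1.458) / (9) = 1.423
Iteration 2:
  x1 = (-11 - (-4)·1.458 - (-2)·1.423) / (9) = -0.258
  x2 = (8 - (3)·-0.258 - (2)·1.423) / (8) = 0.741
  x3 = (5 - (4)·-0.258 - (-2)·0.741) / (9) = 0.835

0.835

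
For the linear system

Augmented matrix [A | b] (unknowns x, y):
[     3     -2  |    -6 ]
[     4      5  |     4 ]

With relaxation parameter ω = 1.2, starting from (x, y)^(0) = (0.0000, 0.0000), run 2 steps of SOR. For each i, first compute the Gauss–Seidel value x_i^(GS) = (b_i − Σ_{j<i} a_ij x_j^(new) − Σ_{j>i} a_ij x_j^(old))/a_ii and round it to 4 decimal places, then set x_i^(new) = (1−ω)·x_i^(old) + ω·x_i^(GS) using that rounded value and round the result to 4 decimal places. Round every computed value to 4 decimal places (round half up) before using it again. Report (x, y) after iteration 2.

Iteration 1:
  x: GS value = (-6 - (-2)·0.0000) / (3) = -2.0000;  x ← (1−ω)·0.0000 + ω·-2.0000 = -2.4000
  y: GS value = (4 - (4)·-2.4000) / (5) = 2.7200;  y ← (1−ω)·0.0000 + ω·2.7200 = 3.2640
Iteration 2:
  x: GS value = (-6 - (-2)·3.2640) / (3) = 0.1760;  x ← (1−ω)·-2.4000 + ω·0.1760 = 0.6912
  y: GS value = (4 - (4)·0.6912) / (5) = 0.2470;  y ← (1−ω)·3.2640 + ω·0.2470 = -0.3564

(0.6912, -0.3564)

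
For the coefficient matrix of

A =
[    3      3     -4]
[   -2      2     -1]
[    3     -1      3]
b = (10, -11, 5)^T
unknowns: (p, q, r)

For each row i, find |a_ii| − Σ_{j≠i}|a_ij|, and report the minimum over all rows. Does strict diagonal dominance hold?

row 1: |3| − (3+4) = -4
row 2: |2| − (2+1) = -1
row 3: |3| − (3+1) = -1
minimum over rows = -4 → not strictly diagonally dominant

-4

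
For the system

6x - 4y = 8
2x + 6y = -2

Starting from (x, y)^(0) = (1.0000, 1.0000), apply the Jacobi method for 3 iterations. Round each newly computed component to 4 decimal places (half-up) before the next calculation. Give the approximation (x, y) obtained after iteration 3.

(0.6667, -0.6296)

Iteration 1:
  x = (8 - (-4)·1.0000) / (6) = 2.0000
  y = (-2 - (2)·1.0000) / (6) = -0.6667
Iteration 2:
  x = (8 - (-4)·-0.6667) / (6) = 0.8889
  y = (-2 - (2)·2.0000) / (6) = -1.0000
Iteration 3:
  x = (8 - (-4)·-1.0000) / (6) = 0.6667
  y = (-2 - (2)·0.8889) / (6) = -0.6296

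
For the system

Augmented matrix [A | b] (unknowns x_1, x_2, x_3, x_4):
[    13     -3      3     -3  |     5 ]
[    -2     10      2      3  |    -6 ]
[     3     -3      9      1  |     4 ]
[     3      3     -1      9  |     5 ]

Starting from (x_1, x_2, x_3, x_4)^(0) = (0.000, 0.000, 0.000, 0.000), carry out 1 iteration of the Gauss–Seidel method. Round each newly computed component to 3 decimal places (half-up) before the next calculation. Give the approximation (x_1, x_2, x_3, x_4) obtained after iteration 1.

Iteration 1:
  x_1 = (5 - (-3)·0.000 - (3)·0.000 - (-3)·0.000) / (13) = 0.385
  x_2 = (-6 - (-2)·0.385 - (2)·0.000 - (3)·0.000) / (10) = -0.523
  x_3 = (4 - (3)·0.385 - (-3)·-0.523 - (1)·0.000) / (9) = 0.142
  x_4 = (5 - (3)·0.385 - (3)·-0.523 - (-1)·0.142) / (9) = 0.617

(0.385, -0.523, 0.142, 0.617)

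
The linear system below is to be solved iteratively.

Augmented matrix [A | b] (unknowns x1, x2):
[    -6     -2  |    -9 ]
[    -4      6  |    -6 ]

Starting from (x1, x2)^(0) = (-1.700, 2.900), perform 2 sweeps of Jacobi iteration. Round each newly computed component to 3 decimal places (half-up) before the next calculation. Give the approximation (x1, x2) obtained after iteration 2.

(2.211, -0.645)

Iteration 1:
  x1 = (-9 - (-2)·2.900) / (-6) = 0.533
  x2 = (-6 - (-4)·-1.700) / (6) = -2.133
Iteration 2:
  x1 = (-9 - (-2)·-2.133) / (-6) = 2.211
  x2 = (-6 - (-4)·0.533) / (6) = -0.645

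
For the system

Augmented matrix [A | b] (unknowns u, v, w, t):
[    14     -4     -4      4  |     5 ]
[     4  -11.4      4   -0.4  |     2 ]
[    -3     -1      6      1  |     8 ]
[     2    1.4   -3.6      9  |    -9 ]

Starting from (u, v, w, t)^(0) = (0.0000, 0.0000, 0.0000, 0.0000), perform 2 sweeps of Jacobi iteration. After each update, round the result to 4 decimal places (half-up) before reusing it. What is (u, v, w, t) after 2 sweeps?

(0.9737, 0.4528, 1.6493, -0.5188)

Iteration 1:
  u = (5 - (-4)·0.0000 - (-4)·0.0000 - (4)·0.0000) / (14) = 0.3571
  v = (2 - (4)·0.0000 - (4)·0.0000 - (-0.4)·0.0000) / (-11.4) = -0.1754
  w = (8 - (-3)·0.0000 - (-1)·0.0000 - (1)·0.0000) / (6) = 1.3333
  t = (-9 - (2)·0.0000 - (1.4)·0.0000 - (-3.6)·0.0000) / (9) = -1.0000
Iteration 2:
  u = (5 - (-4)·-0.1754 - (-4)·1.3333 - (4)·-1.0000) / (14) = 0.9737
  v = (2 - (4)·0.3571 - (4)·1.3333 - (-0.4)·-1.0000) / (-11.4) = 0.4528
  w = (8 - (-3)·0.3571 - (-1)·-0.1754 - (1)·-1.0000) / (6) = 1.6493
  t = (-9 - (2)·0.3571 - (1.4)·-0.1754 - (-3.6)·1.3333) / (9) = -0.5188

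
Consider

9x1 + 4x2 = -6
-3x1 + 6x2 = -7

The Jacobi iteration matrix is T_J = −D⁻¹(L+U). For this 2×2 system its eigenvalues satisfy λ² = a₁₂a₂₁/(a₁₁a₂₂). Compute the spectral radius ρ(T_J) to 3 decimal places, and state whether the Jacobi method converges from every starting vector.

0.471

a₁₂a₂₁/(a₁₁a₂₂) = (4)·(-3) / ((9)·(6)) = -0.222222
ρ = √|-0.222222| = √0.222222 = 0.471
ρ < 1, so Jacobi converges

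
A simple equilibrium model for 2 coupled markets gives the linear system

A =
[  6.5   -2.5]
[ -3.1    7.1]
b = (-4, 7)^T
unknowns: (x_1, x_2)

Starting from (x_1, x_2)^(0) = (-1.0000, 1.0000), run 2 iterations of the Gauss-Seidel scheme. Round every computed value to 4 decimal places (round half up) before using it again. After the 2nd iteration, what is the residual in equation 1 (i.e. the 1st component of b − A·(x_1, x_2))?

-0.0480

Iteration 1:
  x_1 = (-4 - (-2.5)·1.0000) / (6.5) = -0.2308
  x_2 = (7 - (-3.1)·-0.2308) / (7.1) = 0.8851
Iteration 2:
  x_1 = (-4 - (-2.5)·0.8851) / (6.5) = -0.2750
  x_2 = (7 - (-3.1)·-0.2750) / (7.1) = 0.8658
Residual b − A·x = (-0.0480, 0.0003)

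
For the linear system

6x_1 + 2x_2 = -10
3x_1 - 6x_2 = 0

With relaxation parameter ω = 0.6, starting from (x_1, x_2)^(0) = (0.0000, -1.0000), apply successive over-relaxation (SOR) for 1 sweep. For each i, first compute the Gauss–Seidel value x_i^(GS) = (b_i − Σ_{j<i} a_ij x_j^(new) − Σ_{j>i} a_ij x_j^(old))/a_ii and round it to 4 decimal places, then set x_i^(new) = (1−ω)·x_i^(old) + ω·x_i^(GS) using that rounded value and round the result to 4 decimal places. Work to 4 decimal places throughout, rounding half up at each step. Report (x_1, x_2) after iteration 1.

(-0.8000, -0.6400)

Iteration 1:
  x_1: GS value = (-10 - (2)·-1.0000) / (6) = -1.3333;  x_1 ← (1−ω)·0.0000 + ω·-1.3333 = -0.8000
  x_2: GS value = (0 - (3)·-0.8000) / (-6) = -0.4000;  x_2 ← (1−ω)·-1.0000 + ω·-0.4000 = -0.6400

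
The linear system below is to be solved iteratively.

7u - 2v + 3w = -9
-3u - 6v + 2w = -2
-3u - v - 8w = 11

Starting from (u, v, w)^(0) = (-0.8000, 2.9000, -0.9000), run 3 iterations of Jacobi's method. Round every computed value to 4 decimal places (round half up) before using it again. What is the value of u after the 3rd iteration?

-0.7161

Iteration 1:
  u = (-9 - (-2)·2.9000 - (3)·-0.9000) / (7) = -0.0714
  v = (-2 - (-3)·-0.8000 - (2)·-0.9000) / (-6) = 0.4333
  w = (11 - (-3)·-0.8000 - (-1)·2.9000) / (-8) = -1.4375
Iteration 2:
  u = (-9 - (-2)·0.4333 - (3)·-1.4375) / (7) = -0.5458
  v = (-2 - (-3)·-0.0714 - (2)·-1.4375) / (-6) = -0.1101
  w = (11 - (-3)·-0.0714 - (-1)·0.4333) / (-8) = -1.4024
Iteration 3:
  u = (-9 - (-2)·-0.1101 - (3)·-1.4024) / (7) = -0.7161
  v = (-2 - (-3)·-0.5458 - (2)·-1.4024) / (-6) = 0.1388
  w = (11 - (-3)·-0.5458 - (-1)·-0.1101) / (-8) = -1.1566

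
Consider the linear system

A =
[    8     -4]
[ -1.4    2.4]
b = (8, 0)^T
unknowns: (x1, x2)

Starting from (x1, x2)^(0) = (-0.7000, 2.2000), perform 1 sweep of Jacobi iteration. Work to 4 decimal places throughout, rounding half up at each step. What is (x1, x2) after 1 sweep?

(2.1000, -0.4083)

Iteration 1:
  x1 = (8 - (-4)·2.2000) / (8) = 2.1000
  x2 = (0 - (-1.4)·-0.7000) / (2.4) = -0.4083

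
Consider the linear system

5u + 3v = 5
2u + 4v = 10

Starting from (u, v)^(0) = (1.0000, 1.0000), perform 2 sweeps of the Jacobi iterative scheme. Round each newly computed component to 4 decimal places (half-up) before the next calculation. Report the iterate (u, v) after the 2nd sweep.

Iteration 1:
  u = (5 - (3)·1.0000) / (5) = 0.4000
  v = (10 - (2)·1.0000) / (4) = 2.0000
Iteration 2:
  u = (5 - (3)·2.0000) / (5) = -0.2000
  v = (10 - (2)·0.4000) / (4) = 2.3000

(-0.2000, 2.3000)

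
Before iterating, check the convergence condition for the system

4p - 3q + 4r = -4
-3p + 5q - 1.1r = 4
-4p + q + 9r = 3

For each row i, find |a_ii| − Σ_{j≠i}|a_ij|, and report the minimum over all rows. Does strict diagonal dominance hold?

row 1: |4| − (3+4) = -3
row 2: |5| − (3+1.1) = 0.9
row 3: |9| − (4+1) = 4
minimum over rows = -3 → not strictly diagonally dominant

-3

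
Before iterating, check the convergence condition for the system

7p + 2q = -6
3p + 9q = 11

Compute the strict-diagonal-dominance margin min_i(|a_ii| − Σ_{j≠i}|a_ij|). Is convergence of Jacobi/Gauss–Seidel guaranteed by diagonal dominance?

5

row 1: |7| − (2) = 5
row 2: |9| − (3) = 6
minimum over rows = 5 → strictly diagonally dominant (convergence guaranteed)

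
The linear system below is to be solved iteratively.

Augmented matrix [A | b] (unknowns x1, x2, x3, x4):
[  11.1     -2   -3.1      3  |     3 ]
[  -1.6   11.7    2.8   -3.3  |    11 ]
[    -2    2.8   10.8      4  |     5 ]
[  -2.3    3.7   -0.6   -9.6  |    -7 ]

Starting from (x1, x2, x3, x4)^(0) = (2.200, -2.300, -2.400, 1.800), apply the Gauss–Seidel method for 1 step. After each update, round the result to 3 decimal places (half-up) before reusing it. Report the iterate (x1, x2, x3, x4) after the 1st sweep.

(-1.301, 1.844, -0.923, 1.809)

Iteration 1:
  x1 = (3 - (-2)·-2.300 - (-3.1)·-2.400 - (3)·1.800) / (11.1) = -1.301
  x2 = (11 - (-1.6)·-1.301 - (2.8)·-2.400 - (-3.3)·1.800) / (11.7) = 1.844
  x3 = (5 - (-2)·-1.301 - (2.8)·1.844 - (4)·1.800) / (10.8) = -0.923
  x4 = (-7 - (-2.3)·-1.301 - (3.7)·1.844 - (-0.6)·-0.923) / (-9.6) = 1.809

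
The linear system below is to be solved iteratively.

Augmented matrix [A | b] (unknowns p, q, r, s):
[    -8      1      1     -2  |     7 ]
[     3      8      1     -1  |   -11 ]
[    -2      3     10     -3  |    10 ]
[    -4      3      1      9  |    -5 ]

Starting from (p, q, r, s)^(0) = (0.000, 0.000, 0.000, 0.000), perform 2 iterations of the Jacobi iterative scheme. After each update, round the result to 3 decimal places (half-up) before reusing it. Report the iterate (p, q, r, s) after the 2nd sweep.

(-0.783, -1.241, 1.071, -0.597)

Iteration 1:
  p = (7 - (1)·0.000 - (1)·0.000 - (-2)·0.000) / (-8) = -0.875
  q = (-11 - (3)·0.000 - (1)·0.000 - (-1)·0.000) / (8) = -1.375
  r = (10 - (-2)·0.000 - (3)·0.000 - (-3)·0.000) / (10) = 1.000
  s = (-5 - (-4)·0.000 - (3)·0.000 - (1)·0.000) / (9) = -0.556
Iteration 2:
  p = (7 - (1)·-1.375 - (1)·1.000 - (-2)·-0.556) / (-8) = -0.783
  q = (-11 - (3)·-0.875 - (1)·1.000 - (-1)·-0.556) / (8) = -1.241
  r = (10 - (-2)·-0.875 - (3)·-1.375 - (-3)·-0.556) / (10) = 1.071
  s = (-5 - (-4)·-0.875 - (3)·-1.375 - (1)·1.000) / (9) = -0.597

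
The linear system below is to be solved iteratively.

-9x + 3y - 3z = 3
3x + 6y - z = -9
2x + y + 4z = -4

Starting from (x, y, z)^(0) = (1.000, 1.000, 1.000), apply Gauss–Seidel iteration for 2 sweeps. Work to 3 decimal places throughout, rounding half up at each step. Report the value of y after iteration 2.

Iteration 1:
  x = (3 - (3)·1.000 - (-3)·1.000) / (-9) = -0.333
  y = (-9 - (3)·-0.333 - (-1)·1.000) / (6) = -1.167
  z = (-4 - (2)·-0.333 - (1)·-1.167) / (4) = -0.542
Iteration 2:
  x = (3 - (3)·-1.167 - (-3)·-0.542) / (-9) = -0.542
  y = (-9 - (3)·-0.542 - (-1)·-0.542) / (6) = -1.319
  z = (-4 - (2)·-0.542 - (1)·-1.319) / (4) = -0.399

-1.319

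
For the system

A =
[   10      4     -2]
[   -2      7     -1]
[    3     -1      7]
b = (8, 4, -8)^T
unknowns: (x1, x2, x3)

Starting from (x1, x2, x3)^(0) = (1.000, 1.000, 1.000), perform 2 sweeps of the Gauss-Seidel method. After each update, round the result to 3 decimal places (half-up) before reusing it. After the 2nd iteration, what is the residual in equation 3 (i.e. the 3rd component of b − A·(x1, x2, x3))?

-0.002

Iteration 1:
  x1 = (8 - (4)·1.000 - (-2)·1.000) / (10) = 0.600
  x2 = (4 - (-2)·0.600 - (-1)·1.000) / (7) = 0.886
  x3 = (-8 - (3)·0.600 - (-1)·0.886) / (7) = -1.273
Iteration 2:
  x1 = (8 - (4)·0.886 - (-2)·-1.273) / (10) = 0.191
  x2 = (4 - (-2)·0.191 - (-1)·-1.273) / (7) = 0.444
  x3 = (-8 - (3)·0.191 - (-1)·0.444) / (7) = -1.161
Residual b − A·x = (1.992, 0.113, -0.002)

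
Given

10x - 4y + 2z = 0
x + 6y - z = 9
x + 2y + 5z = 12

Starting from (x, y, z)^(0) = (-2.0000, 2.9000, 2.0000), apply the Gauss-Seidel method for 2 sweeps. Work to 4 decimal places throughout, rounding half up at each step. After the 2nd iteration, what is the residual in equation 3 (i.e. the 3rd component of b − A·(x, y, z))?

Iteration 1:
  x = (0 - (-4)·2.9000 - (2)·2.0000) / (10) = 0.7600
  y = (9 - (1)·0.7600 - (-1)·2.0000) / (6) = 1.7067
  z = (12 - (1)·0.7600 - (2)·1.7067) / (5) = 1.5653
Iteration 2:
  x = (0 - (-4)·1.7067 - (2)·1.5653) / (10) = 0.3696
  y = (9 - (1)·0.3696 - (-1)·1.5653) / (6) = 1.6993
  z = (12 - (1)·0.3696 - (2)·1.6993) / (5) = 1.6464
Residual b − A·x = (-0.1916, 0.0810, -0.0002)

-0.0002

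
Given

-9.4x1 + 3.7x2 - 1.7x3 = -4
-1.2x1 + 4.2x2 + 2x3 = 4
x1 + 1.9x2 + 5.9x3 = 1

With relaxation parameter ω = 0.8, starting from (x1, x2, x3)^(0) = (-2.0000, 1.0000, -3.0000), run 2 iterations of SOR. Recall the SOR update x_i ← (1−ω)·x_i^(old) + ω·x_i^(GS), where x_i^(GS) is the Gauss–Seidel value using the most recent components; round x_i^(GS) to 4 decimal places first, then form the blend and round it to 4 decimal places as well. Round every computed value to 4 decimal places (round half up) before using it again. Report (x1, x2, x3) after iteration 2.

(1.3557, 1.9588, -0.7810)

Iteration 1:
  x1: GS value = (-4 - (3.7)·1.0000 - (-1.7)·-3.0000) / (-9.4) = 1.3617;  x1 ← (1−ω)·-2.0000 + ω·1.3617 = 0.6894
  x2: GS value = (4 - (-1.2)·0.6894 - (2)·-3.0000) / (4.2) = 2.5779;  x2 ← (1−ω)·1.0000 + ω·2.5779 = 2.2623
  x3: GS value = (1 - (1)·0.6894 - (1.9)·2.2623) / (5.9) = -0.6759;  x3 ← (1−ω)·-3.0000 + ω·-0.6759 = -1.1407
Iteration 2:
  x1: GS value = (-4 - (3.7)·2.2623 - (-1.7)·-1.1407) / (-9.4) = 1.5223;  x1 ← (1−ω)·0.6894 + ω·1.5223 = 1.3557
  x2: GS value = (4 - (-1.2)·1.3557 - (2)·-1.1407) / (4.2) = 1.8829;  x2 ← (1−ω)·2.2623 + ω·1.8829 = 1.9588
  x3: GS value = (1 - (1)·1.3557 - (1.9)·1.9588) / (5.9) = -0.6911;  x3 ← (1−ω)·-1.1407 + ω·-0.6911 = -0.7810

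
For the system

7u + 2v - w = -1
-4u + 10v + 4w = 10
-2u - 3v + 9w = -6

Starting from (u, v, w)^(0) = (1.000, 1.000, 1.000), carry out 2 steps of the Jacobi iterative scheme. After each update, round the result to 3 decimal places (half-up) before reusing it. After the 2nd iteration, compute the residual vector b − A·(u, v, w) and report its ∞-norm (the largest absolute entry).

Iteration 1:
  u = (-1 - (2)·1.000 - (-1)·1.000) / (7) = -0.286
  v = (10 - (-4)·1.000 - (4)·1.000) / (10) = 1.000
  w = (-6 - (-2)·1.000 - (-3)·1.000) / (9) = -0.111
Iteration 2:
  u = (-1 - (2)·1.000 - (-1)·-0.111) / (7) = -0.444
  v = (10 - (-4)·-0.286 - (4)·-0.111) / (10) = 0.930
  w = (-6 - (-2)·-0.286 - (-3)·1.000) / (9) = -0.397
Residual b − A·x = (-0.149, 0.512, -0.525); ∞-norm = 0.525

0.525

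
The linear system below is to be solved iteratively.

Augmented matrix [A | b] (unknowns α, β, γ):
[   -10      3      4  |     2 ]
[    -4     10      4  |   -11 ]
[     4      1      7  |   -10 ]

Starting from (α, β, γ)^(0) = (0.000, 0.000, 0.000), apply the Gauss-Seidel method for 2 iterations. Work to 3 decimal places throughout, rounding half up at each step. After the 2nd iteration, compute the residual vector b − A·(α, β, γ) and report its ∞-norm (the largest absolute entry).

Iteration 1:
  α = (2 - (3)·0.000 - (4)·0.000) / (-10) = -0.200
  β = (-11 - (-4)·-0.200 - (4)·0.000) / (10) = -1.180
  γ = (-10 - (4)·-0.200 - (1)·-1.180) / (7) = -1.146
Iteration 2:
  α = (2 - (3)·-1.180 - (4)·-1.146) / (-10) = -1.012
  β = (-11 - (-4)·-1.012 - (4)·-1.146) / (10) = -1.046
  γ = (-10 - (4)·-1.012 - (1)·-1.046) / (7) = -0.701
Residual b − A·x = (-2.178, -1.784, 0.001); ∞-norm = 2.178

2.178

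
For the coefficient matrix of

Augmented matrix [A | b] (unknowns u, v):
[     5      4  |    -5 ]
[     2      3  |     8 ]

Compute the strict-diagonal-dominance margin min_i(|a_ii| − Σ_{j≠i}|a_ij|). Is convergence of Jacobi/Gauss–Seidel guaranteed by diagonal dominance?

row 1: |5| − (4) = 1
row 2: |3| − (2) = 1
minimum over rows = 1 → strictly diagonally dominant (convergence guaranteed)

1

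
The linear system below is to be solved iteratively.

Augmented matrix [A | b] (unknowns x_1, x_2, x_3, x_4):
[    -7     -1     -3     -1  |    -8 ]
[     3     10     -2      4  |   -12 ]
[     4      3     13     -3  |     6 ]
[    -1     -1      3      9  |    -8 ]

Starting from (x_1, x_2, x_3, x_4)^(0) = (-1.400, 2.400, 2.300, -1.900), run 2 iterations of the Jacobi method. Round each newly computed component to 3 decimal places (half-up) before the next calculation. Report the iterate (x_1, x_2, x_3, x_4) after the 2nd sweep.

(1.343, -0.628, -0.023, -0.797)

Iteration 1:
  x_1 = (-8 - (-1)·2.400 - (-3)·2.300 - (-1)·-1.900) / (-7) = 0.086
  x_2 = (-12 - (3)·-1.400 - (-2)·2.300 - (4)·-1.900) / (10) = 0.440
  x_3 = (6 - (4)·-1.400 - (3)·2.400 - (-3)·-1.900) / (13) = -0.100
  x_4 = (-8 - (-1)·-1.400 - (-1)·2.400 - (3)·2.300) / (9) = -1.544
Iteration 2:
  x_1 = (-8 - (-1)·0.440 - (-3)·-0.100 - (-1)·-1.544) / (-7) = 1.343
  x_2 = (-12 - (3)·0.086 - (-2)·-0.100 - (4)·-1.544) / (10) = -0.628
  x_3 = (6 - (4)·0.086 - (3)·0.440 - (-3)·-1.544) / (13) = -0.023
  x_4 = (-8 - (-1)·0.086 - (-1)·0.440 - (3)·-0.100) / (9) = -0.797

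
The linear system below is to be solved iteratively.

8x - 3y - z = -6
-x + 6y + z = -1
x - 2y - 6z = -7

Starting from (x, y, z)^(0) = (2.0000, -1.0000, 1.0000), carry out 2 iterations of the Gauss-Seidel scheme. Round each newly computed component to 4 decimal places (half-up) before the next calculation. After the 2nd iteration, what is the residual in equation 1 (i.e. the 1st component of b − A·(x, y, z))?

0.0534

Iteration 1:
  x = (-6 - (-3)·-1.0000 - (-1)·1.0000) / (8) = -1.0000
  y = (-1 - (-1)·-1.0000 - (1)·1.0000) / (6) = -0.5000
  z = (-7 - (1)·-1.0000 - (-2)·-0.5000) / (-6) = 1.1667
Iteration 2:
  x = (-6 - (-3)·-0.5000 - (-1)·1.1667) / (8) = -0.7917
  y = (-1 - (-1)·-0.7917 - (1)·1.1667) / (6) = -0.4931
  z = (-7 - (1)·-0.7917 - (-2)·-0.4931) / (-6) = 1.1991
Residual b − A·x = (0.0534, -0.0322, 0.0001)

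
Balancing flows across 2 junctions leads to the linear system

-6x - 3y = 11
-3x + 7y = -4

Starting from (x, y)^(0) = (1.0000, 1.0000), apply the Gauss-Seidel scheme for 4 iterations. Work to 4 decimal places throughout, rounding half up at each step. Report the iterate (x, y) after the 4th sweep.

(-1.2641, -1.1132)

Iteration 1:
  x = (11 - (-3)·1.0000) / (-6) = -2.3333
  y = (-4 - (-3)·-2.3333) / (7) = -1.5714
Iteration 2:
  x = (11 - (-3)·-1.5714) / (-6) = -1.0476
  y = (-4 - (-3)·-1.0476) / (7) = -1.0204
Iteration 3:
  x = (11 - (-3)·-1.0204) / (-6) = -1.3231
  y = (-4 - (-3)·-1.3231) / (7) = -1.1385
Iteration 4:
  x = (11 - (-3)·-1.1385) / (-6) = -1.2641
  y = (-4 - (-3)·-1.2641) / (7) = -1.1132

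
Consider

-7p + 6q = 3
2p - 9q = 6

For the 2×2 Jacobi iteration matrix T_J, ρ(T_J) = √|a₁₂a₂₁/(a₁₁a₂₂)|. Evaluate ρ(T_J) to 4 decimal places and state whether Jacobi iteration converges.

0.4364

a₁₂a₂₁/(a₁₁a₂₂) = (6)·(2) / ((-7)·(-9)) = 0.190476
ρ = √|0.190476| = √0.190476 = 0.4364
ρ < 1, so Jacobi converges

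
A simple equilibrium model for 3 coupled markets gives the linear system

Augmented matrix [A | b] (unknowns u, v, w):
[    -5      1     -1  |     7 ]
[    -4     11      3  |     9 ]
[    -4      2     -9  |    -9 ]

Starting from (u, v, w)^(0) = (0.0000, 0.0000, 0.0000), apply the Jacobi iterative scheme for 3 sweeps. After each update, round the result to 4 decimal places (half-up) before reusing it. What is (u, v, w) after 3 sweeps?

(-1.7535, -0.1961, 1.6465)

Iteration 1:
  u = (7 - (1)·0.0000 - (-1)·0.0000) / (-5) = -1.4000
  v = (9 - (-4)·0.0000 - (3)·0.0000) / (11) = 0.8182
  w = (-9 - (-4)·0.0000 - (2)·0.0000) / (-9) = 1.0000
Iteration 2:
  u = (7 - (1)·0.8182 - (-1)·1.0000) / (-5) = -1.4364
  v = (9 - (-4)·-1.4000 - (3)·1.0000) / (11) = 0.0364
  w = (-9 - (-4)·-1.4000 - (2)·0.8182) / (-9) = 1.8040
Iteration 3:
  u = (7 - (1)·0.0364 - (-1)·1.8040) / (-5) = -1.7535
  v = (9 - (-4)·-1.4364 - (3)·1.8040) / (11) = -0.1961
  w = (-9 - (-4)·-1.4364 - (2)·0.0364) / (-9) = 1.6465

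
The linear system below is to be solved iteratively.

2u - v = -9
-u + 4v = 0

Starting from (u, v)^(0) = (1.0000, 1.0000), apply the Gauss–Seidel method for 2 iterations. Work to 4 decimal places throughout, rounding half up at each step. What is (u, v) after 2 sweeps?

Iteration 1:
  u = (-9 - (-1)·1.0000) / (2) = -4.0000
  v = (0 - (-1)·-4.0000) / (4) = -1.0000
Iteration 2:
  u = (-9 - (-1)·-1.0000) / (2) = -5.0000
  v = (0 - (-1)·-5.0000) / (4) = -1.2500

(-5.0000, -1.2500)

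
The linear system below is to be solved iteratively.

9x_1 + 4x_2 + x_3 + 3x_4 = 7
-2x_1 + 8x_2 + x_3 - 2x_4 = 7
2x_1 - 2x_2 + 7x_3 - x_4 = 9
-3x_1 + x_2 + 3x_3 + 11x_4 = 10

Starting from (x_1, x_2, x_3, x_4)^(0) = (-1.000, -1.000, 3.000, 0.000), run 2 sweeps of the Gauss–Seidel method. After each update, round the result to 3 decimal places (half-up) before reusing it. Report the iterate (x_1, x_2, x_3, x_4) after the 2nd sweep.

(0.070, 0.925, 1.637, 0.398)

Iteration 1:
  x_1 = (7 - (4)·-1.000 - (1)·3.000 - (3)·0.000) / (9) = 0.889
  x_2 = (7 - (-2)·0.889 - (1)·3.000 - (-2)·0.000) / (8) = 0.722
  x_3 = (9 - (2)·0.889 - (-2)·0.722 - (-1)·0.000) / (7) = 1.238
  x_4 = (10 - (-3)·0.889 - (1)·0.722 - (3)·1.238) / (11) = 0.748
Iteration 2:
  x_1 = (7 - (4)·0.722 - (1)·1.238 - (3)·0.748) / (9) = 0.070
  x_2 = (7 - (-2)·0.070 - (1)·1.238 - (-2)·0.748) / (8) = 0.925
  x_3 = (9 - (2)·0.070 - (-2)·0.925 - (-1)·0.748) / (7) = 1.637
  x_4 = (10 - (-3)·0.070 - (1)·0.925 - (3)·1.637) / (11) = 0.398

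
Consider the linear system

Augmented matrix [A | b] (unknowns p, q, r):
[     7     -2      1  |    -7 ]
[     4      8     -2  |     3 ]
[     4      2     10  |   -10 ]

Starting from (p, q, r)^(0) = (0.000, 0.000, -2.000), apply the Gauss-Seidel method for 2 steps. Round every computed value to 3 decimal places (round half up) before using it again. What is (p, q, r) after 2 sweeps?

(-0.825, 0.597, -0.789)

Iteration 1:
  p = (-7 - (-2)·0.000 - (1)·-2.000) / (7) = -0.714
  q = (3 - (4)·-0.714 - (-2)·-2.000) / (8) = 0.232
  r = (-10 - (4)·-0.714 - (2)·0.232) / (10) = -0.761
Iteration 2:
  p = (-7 - (-2)·0.232 - (1)·-0.761) / (7) = -0.825
  q = (3 - (4)·-0.825 - (-2)·-0.761) / (8) = 0.597
  r = (-10 - (4)·-0.825 - (2)·0.597) / (10) = -0.789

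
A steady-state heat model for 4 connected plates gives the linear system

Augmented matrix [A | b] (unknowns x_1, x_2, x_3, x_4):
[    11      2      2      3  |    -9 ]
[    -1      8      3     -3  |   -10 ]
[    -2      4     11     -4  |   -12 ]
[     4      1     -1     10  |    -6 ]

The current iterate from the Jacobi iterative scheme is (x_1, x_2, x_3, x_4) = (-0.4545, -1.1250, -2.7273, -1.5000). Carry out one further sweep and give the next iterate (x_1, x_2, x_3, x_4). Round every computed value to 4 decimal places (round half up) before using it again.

One sweep:
  x_1 = (-9 - (2)·-1.1250 - (2)·-2.7273 - (3)·-1.5000) / (11) = 0.2913
  x_2 = (-10 - (-1)·-0.4545 - (3)·-2.7273 - (-3)·-1.5000) / (8) = -0.8466
  x_3 = (-12 - (-2)·-0.4545 - (4)·-1.1250 - (-4)·-1.5000) / (11) = -1.3099
  x_4 = (-6 - (4)·-0.4545 - (1)·-1.1250 - (-1)·-2.7273) / (10) = -0.5784

(0.2913, -0.8466, -1.3099, -0.5784)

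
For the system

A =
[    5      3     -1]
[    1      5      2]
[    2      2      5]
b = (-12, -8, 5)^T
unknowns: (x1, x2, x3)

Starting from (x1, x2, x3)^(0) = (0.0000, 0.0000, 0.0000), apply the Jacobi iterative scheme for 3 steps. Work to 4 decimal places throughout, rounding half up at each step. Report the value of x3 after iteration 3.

2.1040

Iteration 1:
  x1 = (-12 - (3)·0.0000 - (-1)·0.0000) / (5) = -2.4000
  x2 = (-8 - (1)·0.0000 - (2)·0.0000) / (5) = -1.6000
  x3 = (5 - (2)·0.0000 - (2)·0.0000) / (5) = 1.0000
Iteration 2:
  x1 = (-12 - (3)·-1.6000 - (-1)·1.0000) / (5) = -1.2400
  x2 = (-8 - (1)·-2.4000 - (2)·1.0000) / (5) = -1.5200
  x3 = (5 - (2)·-2.4000 - (2)·-1.6000) / (5) = 2.6000
Iteration 3:
  x1 = (-12 - (3)·-1.5200 - (-1)·2.6000) / (5) = -0.9680
  x2 = (-8 - (1)·-1.2400 - (2)·2.6000) / (5) = -2.3920
  x3 = (5 - (2)·-1.2400 - (2)·-1.5200) / (5) = 2.1040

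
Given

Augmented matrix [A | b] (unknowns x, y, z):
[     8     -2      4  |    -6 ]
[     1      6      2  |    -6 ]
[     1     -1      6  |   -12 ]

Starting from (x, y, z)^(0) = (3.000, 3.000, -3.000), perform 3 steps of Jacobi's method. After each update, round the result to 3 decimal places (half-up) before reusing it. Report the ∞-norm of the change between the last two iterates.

Iteration 1:
  x = (-6 - (-2)·3.000 - (4)·-3.000) / (8) = 1.500
  y = (-6 - (1)·3.000 - (2)·-3.000) / (6) = -0.500
  z = (-12 - (1)·3.000 - (-1)·3.000) / (6) = -2.000
Iteration 2:
  x = (-6 - (-2)·-0.500 - (4)·-2.000) / (8) = 0.125
  y = (-6 - (1)·1.500 - (2)·-2.000) / (6) = -0.583
  z = (-12 - (1)·1.500 - (-1)·-0.500) / (6) = -2.333
Iteration 3:
  x = (-6 - (-2)·-0.583 - (4)·-2.333) / (8) = 0.271
  y = (-6 - (1)·0.125 - (2)·-2.333) / (6) = -0.243
  z = (-12 - (1)·0.125 - (-1)·-0.583) / (6) = -2.118
Change: (0.146, 0.340, 0.215) → max |·| = 0.340

0.340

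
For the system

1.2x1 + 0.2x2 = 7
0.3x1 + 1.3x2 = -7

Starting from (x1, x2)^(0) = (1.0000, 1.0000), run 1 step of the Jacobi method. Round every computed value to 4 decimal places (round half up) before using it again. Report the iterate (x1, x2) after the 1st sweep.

(5.6667, -5.6154)

Iteration 1:
  x1 = (7 - (0.2)·1.0000) / (1.2) = 5.6667
  x2 = (-7 - (0.3)·1.0000) / (1.3) = -5.6154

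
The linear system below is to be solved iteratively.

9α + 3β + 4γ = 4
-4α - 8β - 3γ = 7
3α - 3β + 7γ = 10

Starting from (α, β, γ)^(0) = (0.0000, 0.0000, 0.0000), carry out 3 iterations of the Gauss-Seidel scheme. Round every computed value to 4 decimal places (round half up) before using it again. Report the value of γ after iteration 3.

Iteration 1:
  α = (4 - (3)·0.0000 - (4)·0.0000) / (9) = 0.4444
  β = (7 - (-4)·0.4444 - (-3)·0.0000) / (-8) = -1.0972
  γ = (10 - (3)·0.4444 - (-3)·-1.0972) / (7) = 0.7679
Iteration 2:
  α = (4 - (3)·-1.0972 - (4)·0.7679) / (9) = 0.4689
  β = (7 - (-4)·0.4689 - (-3)·0.7679) / (-8) = -1.3974
  γ = (10 - (3)·0.4689 - (-3)·-1.3974) / (7) = 0.6287
Iteration 3:
  α = (4 - (3)·-1.3974 - (4)·0.6287) / (9) = 0.6308
  β = (7 - (-4)·0.6308 - (-3)·0.6287) / (-8) = -1.4262
  γ = (10 - (3)·0.6308 - (-3)·-1.4262) / (7) = 0.5470

0.5470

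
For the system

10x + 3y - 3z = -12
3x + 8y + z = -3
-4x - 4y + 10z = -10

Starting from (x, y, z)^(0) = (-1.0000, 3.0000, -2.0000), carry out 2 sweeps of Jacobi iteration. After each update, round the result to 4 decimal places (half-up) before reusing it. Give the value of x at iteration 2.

Iteration 1:
  x = (-12 - (3)·3.0000 - (-3)·-2.0000) / (10) = -2.7000
  y = (-3 - (3)·-1.0000 - (1)·-2.0000) / (8) = 0.2500
  z = (-10 - (-4)·-1.0000 - (-4)·3.0000) / (10) = -0.2000
Iteration 2:
  x = (-12 - (3)·0.2500 - (-3)·-0.2000) / (10) = -1.3350
  y = (-3 - (3)·-2.7000 - (1)·-0.2000) / (8) = 0.6625
  z = (-10 - (-4)·-2.7000 - (-4)·0.2500) / (10) = -1.9800

-1.3350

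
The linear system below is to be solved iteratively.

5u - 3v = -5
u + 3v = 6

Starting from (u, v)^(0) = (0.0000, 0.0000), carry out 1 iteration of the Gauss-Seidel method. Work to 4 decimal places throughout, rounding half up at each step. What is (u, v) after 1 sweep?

Iteration 1:
  u = (-5 - (-3)·0.0000) / (5) = -1.0000
  v = (6 - (1)·-1.0000) / (3) = 2.3333

(-1.0000, 2.3333)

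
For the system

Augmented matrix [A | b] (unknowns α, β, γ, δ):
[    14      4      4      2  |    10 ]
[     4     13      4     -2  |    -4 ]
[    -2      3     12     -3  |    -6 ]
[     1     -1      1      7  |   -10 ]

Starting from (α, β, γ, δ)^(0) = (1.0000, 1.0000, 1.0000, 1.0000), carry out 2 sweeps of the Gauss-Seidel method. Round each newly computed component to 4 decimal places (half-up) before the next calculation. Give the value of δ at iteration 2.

-1.6353

Iteration 1:
  α = (10 - (4)·1.0000 - (4)·1.0000 - (2)·1.0000) / (14) = 0.0000
  β = (-4 - (4)·0.0000 - (4)·1.0000 - (-2)·1.0000) / (13) = -0.4615
  γ = (-6 - (-2)·0.0000 - (3)·-0.4615 - (-3)·1.0000) / (12) = -0.1346
  δ = (-10 - (1)·0.0000 - (-1)·-0.4615 - (1)·-0.1346) / (7) = -1.4753
Iteration 2:
  α = (10 - (4)·-0.4615 - (4)·-0.1346 - (2)·-1.4753) / (14) = 1.0954
  β = (-4 - (4)·1.0954 - (4)·-0.1346 - (-2)·-1.4753) / (13) = -0.8303
  γ = (-6 - (-2)·1.0954 - (3)·-0.8303 - (-3)·-1.4753) / (12) = -0.4787
  δ = (-10 - (1)·1.0954 - (-1)·-0.8303 - (1)·-0.4787) / (7) = -1.6353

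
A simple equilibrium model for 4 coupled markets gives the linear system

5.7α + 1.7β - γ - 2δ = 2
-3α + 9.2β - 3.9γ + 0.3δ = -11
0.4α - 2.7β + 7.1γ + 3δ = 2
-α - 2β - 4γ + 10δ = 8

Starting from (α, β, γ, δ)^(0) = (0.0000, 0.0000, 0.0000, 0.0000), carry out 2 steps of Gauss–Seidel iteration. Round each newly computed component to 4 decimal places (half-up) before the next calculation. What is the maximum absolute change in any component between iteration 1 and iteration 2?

0.4925

Iteration 1:
  α = (2 - (1.7)·0.0000 - (-1)·0.0000 - (-2)·0.0000) / (5.7) = 0.3509
  β = (-11 - (-3)·0.3509 - (-3.9)·0.0000 - (0.3)·0.0000) / (9.2) = -1.0812
  γ = (2 - (0.4)·0.3509 - (-2.7)·-1.0812 - (3)·0.0000) / (7.1) = -0.1492
  δ = (8 - (-1)·0.3509 - (-2)·-1.0812 - (-4)·-0.1492) / (10) = 0.5592
Iteration 2:
  α = (2 - (1.7)·-1.0812 - (-1)·-0.1492 - (-2)·0.5592) / (5.7) = 0.8434
  β = (-11 - (-3)·0.8434 - (-3.9)·-0.1492 - (0.3)·0.5592) / (9.2) = -1.0021
  γ = (2 - (0.4)·0.8434 - (-2.7)·-1.0021 - (3)·0.5592) / (7.1) = -0.3832
  δ = (8 - (-1)·0.8434 - (-2)·-1.0021 - (-4)·-0.3832) / (10) = 0.5306
Change: (0.4925, 0.0791, -0.2340, -0.0286) → max |·| = 0.4925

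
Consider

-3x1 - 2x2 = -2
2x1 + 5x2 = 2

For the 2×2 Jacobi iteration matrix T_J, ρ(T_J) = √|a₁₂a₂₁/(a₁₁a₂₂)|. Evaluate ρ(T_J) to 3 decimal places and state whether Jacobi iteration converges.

0.516

a₁₂a₂₁/(a₁₁a₂₂) = (-2)·(2) / ((-3)·(5)) = 0.266667
ρ = √|0.266667| = √0.266667 = 0.516
ρ < 1, so Jacobi converges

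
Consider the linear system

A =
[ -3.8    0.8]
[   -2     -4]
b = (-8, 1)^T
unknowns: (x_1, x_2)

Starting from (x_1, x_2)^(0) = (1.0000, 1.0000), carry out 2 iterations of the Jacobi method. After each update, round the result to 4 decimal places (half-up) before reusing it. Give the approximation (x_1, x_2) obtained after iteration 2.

(1.9474, -1.4079)

Iteration 1:
  x_1 = (-8 - (0.8)·1.0000) / (-3.8) = 2.3158
  x_2 = (1 - (-2)·1.0000) / (-4) = -0.7500
Iteration 2:
  x_1 = (-8 - (0.8)·-0.7500) / (-3.8) = 1.9474
  x_2 = (1 - (-2)·2.3158) / (-4) = -1.4079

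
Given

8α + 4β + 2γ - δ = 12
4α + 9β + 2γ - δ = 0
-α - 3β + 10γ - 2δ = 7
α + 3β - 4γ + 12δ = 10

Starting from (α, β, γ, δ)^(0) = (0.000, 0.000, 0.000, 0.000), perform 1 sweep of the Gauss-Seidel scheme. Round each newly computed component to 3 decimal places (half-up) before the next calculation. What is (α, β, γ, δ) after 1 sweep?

(1.500, -0.667, 0.650, 1.092)

Iteration 1:
  α = (12 - (4)·0.000 - (2)·0.000 - (-1)·0.000) / (8) = 1.500
  β = (0 - (4)·1.500 - (2)·0.000 - (-1)·0.000) / (9) = -0.667
  γ = (7 - (-1)·1.500 - (-3)·-0.667 - (-2)·0.000) / (10) = 0.650
  δ = (10 - (1)·1.500 - (3)·-0.667 - (-4)·0.650) / (12) = 1.092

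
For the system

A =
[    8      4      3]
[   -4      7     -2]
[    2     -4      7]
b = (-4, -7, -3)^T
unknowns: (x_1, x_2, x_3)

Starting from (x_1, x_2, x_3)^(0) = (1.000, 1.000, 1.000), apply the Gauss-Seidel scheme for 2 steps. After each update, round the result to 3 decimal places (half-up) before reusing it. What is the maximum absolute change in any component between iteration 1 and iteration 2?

1.960

Iteration 1:
  x_1 = (-4 - (4)·1.000 - (3)·1.000) / (8) = -1.375
  x_2 = (-7 - (-4)·-1.375 - (-2)·1.000) / (7) = -1.500
  x_3 = (-3 - (2)·-1.375 - (-4)·-1.500) / (7) = -0.893
Iteration 2:
  x_1 = (-4 - (4)·-1.500 - (3)·-0.893) / (8) = 0.585
  x_2 = (-7 - (-4)·0.585 - (-2)·-0.893) / (7) = -0.921
  x_3 = (-3 - (2)·0.585 - (-4)·-0.921) / (7) = -1.122
Change: (1.960, 0.579, -0.229) → max |·| = 1.960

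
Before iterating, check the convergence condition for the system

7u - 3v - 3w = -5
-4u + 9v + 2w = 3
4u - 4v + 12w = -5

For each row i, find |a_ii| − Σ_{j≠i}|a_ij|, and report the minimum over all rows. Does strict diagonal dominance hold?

row 1: |7| − (3+3) = 1
row 2: |9| − (4+2) = 3
row 3: |12| − (4+4) = 4
minimum over rows = 1 → strictly diagonally dominant (convergence guaranteed)

1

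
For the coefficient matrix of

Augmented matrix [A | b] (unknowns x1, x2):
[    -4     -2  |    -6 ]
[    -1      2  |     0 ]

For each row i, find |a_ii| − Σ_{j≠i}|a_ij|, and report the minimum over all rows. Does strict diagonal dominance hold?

row 1: |-4| − (2) = 2
row 2: |2| − (1) = 1
minimum over rows = 1 → strictly diagonally dominant (convergence guaranteed)

1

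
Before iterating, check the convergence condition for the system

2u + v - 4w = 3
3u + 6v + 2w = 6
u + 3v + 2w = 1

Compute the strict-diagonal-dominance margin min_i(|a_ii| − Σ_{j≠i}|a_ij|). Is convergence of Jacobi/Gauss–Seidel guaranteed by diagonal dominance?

-3

row 1: |2| − (1+4) = -3
row 2: |6| − (3+2) = 1
row 3: |2| − (1+3) = -2
minimum over rows = -3 → not strictly diagonally dominant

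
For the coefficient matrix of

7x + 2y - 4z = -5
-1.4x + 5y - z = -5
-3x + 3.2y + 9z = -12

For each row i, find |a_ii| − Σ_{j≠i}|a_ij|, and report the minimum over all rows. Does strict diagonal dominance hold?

1

row 1: |7| − (2+4) = 1
row 2: |5| − (1.4+1) = 2.6
row 3: |9| − (3+3.2) = 2.8
minimum over rows = 1 → strictly diagonally dominant (convergence guaranteed)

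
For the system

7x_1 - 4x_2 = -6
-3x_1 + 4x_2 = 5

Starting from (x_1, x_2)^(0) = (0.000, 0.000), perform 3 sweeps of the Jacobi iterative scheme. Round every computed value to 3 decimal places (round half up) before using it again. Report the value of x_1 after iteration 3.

Iteration 1:
  x_1 = (-6 - (-4)·0.000) / (7) = -0.857
  x_2 = (5 - (-3)·0.000) / (4) = 1.250
Iteration 2:
  x_1 = (-6 - (-4)·1.250) / (7) = -0.143
  x_2 = (5 - (-3)·-0.857) / (4) = 0.607
Iteration 3:
  x_1 = (-6 - (-4)·0.607) / (7) = -0.510
  x_2 = (5 - (-3)·-0.143) / (4) = 1.143

-0.510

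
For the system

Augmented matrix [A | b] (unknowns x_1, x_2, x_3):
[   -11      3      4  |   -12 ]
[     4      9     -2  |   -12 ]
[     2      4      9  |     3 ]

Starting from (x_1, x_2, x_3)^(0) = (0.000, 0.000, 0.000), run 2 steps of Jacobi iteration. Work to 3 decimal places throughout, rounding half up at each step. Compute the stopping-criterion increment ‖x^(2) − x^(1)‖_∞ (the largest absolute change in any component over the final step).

Iteration 1:
  x_1 = (-12 - (3)·0.000 - (4)·0.000) / (-11) = 1.091
  x_2 = (-12 - (4)·0.000 - (-2)·0.000) / (9) = -1.333
  x_3 = (3 - (2)·0.000 - (4)·0.000) / (9) = 0.333
Iteration 2:
  x_1 = (-12 - (3)·-1.333 - (4)·0.333) / (-11) = 0.848
  x_2 = (-12 - (4)·1.091 - (-2)·0.333) / (9) = -1.744
  x_3 = (3 - (2)·1.091 - (4)·-1.333) / (9) = 0.683
Change: (-0.243, -0.411, 0.350) → max |·| = 0.411

0.411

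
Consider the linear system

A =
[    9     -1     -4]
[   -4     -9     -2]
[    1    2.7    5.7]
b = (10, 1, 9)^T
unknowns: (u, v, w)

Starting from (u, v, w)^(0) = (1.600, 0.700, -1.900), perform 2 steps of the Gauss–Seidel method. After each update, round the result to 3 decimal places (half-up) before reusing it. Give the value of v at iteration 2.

-1.219

Iteration 1:
  u = (10 - (-1)·0.700 - (-4)·-1.900) / (9) = 0.344
  v = (1 - (-4)·0.344 - (-2)·-1.900) / (-9) = 0.158
  w = (9 - (1)·0.344 - (2.7)·0.158) / (5.7) = 1.444
Iteration 2:
  u = (10 - (-1)·0.158 - (-4)·1.444) / (9) = 1.770
  v = (1 - (-4)·1.770 - (-2)·1.444) / (-9) = -1.219
  w = (9 - (1)·1.770 - (2.7)·-1.219) / (5.7) = 1.846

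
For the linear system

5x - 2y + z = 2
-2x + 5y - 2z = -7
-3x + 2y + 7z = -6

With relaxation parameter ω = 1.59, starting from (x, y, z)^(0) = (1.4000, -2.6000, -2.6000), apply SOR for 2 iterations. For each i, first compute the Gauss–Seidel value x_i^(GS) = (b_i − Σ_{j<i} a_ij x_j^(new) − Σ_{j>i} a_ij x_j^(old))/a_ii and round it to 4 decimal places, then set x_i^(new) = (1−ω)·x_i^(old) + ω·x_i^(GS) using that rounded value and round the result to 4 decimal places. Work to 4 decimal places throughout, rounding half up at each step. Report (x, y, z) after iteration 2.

(-0.9335, -0.5216, -2.2562)

Iteration 1:
  x: GS value = (2 - (-2)·-2.6000 - (1)·-2.6000) / (5) = -0.1200;  x ← (1−ω)·1.4000 + ω·-0.1200 = -1.0168
  y: GS value = (-7 - (-2)·-1.0168 - (-2)·-2.6000) / (5) = -2.8467;  y ← (1−ω)·-2.6000 + ω·-2.8467 = -2.9923
  z: GS value = (-6 - (-3)·-1.0168 - (2)·-2.9923) / (7) = -0.4380;  z ← (1−ω)·-2.6000 + ω·-0.4380 = 0.8376
Iteration 2:
  x: GS value = (2 - (-2)·-2.9923 - (1)·0.8376) / (5) = -0.9644;  x ← (1−ω)·-1.0168 + ω·-0.9644 = -0.9335
  y: GS value = (-7 - (-2)·-0.9335 - (-2)·0.8376) / (5) = -1.4384;  y ← (1−ω)·-2.9923 + ω·-1.4384 = -0.5216
  z: GS value = (-6 - (-3)·-0.9335 - (2)·-0.5216) / (7) = -1.1082;  z ← (1−ω)·0.8376 + ω·-1.1082 = -2.2562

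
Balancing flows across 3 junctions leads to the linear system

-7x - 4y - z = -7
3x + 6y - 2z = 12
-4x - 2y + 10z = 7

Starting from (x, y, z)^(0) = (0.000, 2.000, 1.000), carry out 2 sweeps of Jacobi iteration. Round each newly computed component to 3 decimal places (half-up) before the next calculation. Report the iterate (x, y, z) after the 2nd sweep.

Iteration 1:
  x = (-7 - (-4)·2.000 - (-1)·1.000) / (-7) = -0.286
  y = (12 - (3)·0.000 - (-2)·1.000) / (6) = 2.333
  z = (7 - (-4)·0.000 - (-2)·2.000) / (10) = 1.100
Iteration 2:
  x = (-7 - (-4)·2.333 - (-1)·1.100) / (-7) = -0.490
  y = (12 - (3)·-0.286 - (-2)·1.100) / (6) = 2.510
  z = (7 - (-4)·-0.286 - (-2)·2.333) / (10) = 1.052

(-0.490, 2.510, 1.052)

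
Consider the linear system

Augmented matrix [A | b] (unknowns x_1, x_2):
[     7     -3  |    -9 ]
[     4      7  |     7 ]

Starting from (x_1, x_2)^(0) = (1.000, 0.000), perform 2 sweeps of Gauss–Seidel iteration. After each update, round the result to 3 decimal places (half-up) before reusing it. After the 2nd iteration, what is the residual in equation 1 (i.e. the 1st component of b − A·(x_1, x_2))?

Iteration 1:
  x_1 = (-9 - (-3)·0.000) / (7) = -1.286
  x_2 = (7 - (4)·-1.286) / (7) = 1.735
Iteration 2:
  x_1 = (-9 - (-3)·1.735) / (7) = -0.542
  x_2 = (7 - (4)·-0.542) / (7) = 1.310
Residual b − A·x = (-1.276, -0.002)

-1.276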